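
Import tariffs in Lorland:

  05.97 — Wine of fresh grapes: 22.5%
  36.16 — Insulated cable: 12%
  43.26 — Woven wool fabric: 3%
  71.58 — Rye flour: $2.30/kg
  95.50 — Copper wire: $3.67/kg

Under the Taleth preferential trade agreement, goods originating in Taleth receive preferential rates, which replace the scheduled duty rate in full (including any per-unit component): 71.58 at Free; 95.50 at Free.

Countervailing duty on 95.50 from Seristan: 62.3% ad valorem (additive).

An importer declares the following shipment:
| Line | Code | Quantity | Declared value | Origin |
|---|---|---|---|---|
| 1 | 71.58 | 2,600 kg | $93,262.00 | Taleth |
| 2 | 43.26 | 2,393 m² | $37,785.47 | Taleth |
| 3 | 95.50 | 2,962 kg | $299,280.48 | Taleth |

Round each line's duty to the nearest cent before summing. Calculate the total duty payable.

Line 1 (71.58, Taleth, 2,600 kg, $93,262.00):
Base rate for 71.58 is $2.30/kg.
Origin Taleth qualifies under the Lorland–Taleth agreement and 71.58 is covered: preferential rate Free applies instead.
Duty = $93,262.00 × 0% = $0.00.
Line 2 (43.26, Taleth, 2,393 m², $37,785.47):
Base rate for 43.26 is 3%.
Origin Taleth is the FTA partner but 43.26 is not on the preference list; base rate stands.
Duty = $37,785.47 × 3% = $1,133.56.
Line 3 (95.50, Taleth, 2,962 kg, $299,280.48):
Base rate for 95.50 is $3.67/kg.
Origin Taleth qualifies under the Lorland–Taleth agreement and 95.50 is covered: preferential rate Free applies instead.
The additional-duty order on 95.50 targets Seristan, not Taleth; it does not apply.
Duty = $299,280.48 × 0% = $0.00.
Total = $0.00 + $1,133.56 + $0.00 = $1,133.56.

$1,133.56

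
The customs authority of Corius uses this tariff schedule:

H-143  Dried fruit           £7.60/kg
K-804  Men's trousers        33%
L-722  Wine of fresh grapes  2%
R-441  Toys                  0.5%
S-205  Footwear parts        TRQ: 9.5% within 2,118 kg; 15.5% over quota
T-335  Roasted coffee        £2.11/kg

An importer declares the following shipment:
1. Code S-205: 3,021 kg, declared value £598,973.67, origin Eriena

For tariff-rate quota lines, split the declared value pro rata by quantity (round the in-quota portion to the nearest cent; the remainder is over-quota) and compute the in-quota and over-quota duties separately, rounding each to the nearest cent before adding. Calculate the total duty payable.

Line 1 (S-205, Eriena, 3,021 kg, £598,973.67):
Code S-205 is under a tariff-rate quota (threshold 2,118 kg). In-quota: 2,118 kg at 9.5%; over-quota: 903 kg at 15.5%.
Pro-rata value split: in-quota = £598,973.67 × 2,118/3,021 = £419,935.86; over-quota = £598,973.67 − £419,935.86 = £179,037.81.
In-quota duty = £419,935.86 × 9.5% = £39,893.91. Over-quota duty = £179,037.81 × 15.5% = £27,750.86.
Line duty = £39,893.91 + £27,750.86 = £67,644.77.

£67,644.77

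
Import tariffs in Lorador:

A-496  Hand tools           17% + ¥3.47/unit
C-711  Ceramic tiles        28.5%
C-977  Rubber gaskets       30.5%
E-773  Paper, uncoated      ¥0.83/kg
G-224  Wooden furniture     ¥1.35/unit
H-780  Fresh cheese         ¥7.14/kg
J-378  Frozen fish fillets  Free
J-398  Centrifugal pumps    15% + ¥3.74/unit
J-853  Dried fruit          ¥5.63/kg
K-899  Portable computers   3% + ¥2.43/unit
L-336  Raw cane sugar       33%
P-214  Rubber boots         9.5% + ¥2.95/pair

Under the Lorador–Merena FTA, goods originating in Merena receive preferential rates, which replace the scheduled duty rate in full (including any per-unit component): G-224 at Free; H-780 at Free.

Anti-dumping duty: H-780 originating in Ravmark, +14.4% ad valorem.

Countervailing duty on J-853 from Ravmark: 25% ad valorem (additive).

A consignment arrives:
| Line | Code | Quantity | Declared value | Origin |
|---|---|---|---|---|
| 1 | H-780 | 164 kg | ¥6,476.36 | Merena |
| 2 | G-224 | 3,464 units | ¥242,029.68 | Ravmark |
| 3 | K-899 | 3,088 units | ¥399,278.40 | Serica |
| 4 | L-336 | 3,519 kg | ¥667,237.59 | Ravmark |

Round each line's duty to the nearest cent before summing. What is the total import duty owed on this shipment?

¥244,346.99

Line 1 (H-780, Merena, 164 kg, ¥6,476.36):
Base rate for H-780 is ¥7.14/kg.
Origin Merena qualifies under the Lorador–Merena agreement and H-780 is covered: preferential rate Free applies instead.
The additional-duty order on H-780 targets Ravmark, not Merena; it does not apply.
Duty = ¥6,476.36 × 0% = ¥0.00.
Line 2 (G-224, Ravmark, 3,464 units, ¥242,029.68):
Base rate for G-224 is ¥1.35/unit.
G-224 has an FTA preferential rate, but origin Ravmark is not Merena; base rate stands.
Duty = 3,464 × ¥1.35 = ¥4,676.40.
Line 3 (K-899, Serica, 3,088 units, ¥399,278.40):
Base rate for K-899 is 3% + ¥2.43/unit.
Duty = ¥399,278.40 × 3% + 3,088 × ¥2.43 = ¥19,482.19.
Line 4 (L-336, Ravmark, 3,519 kg, ¥667,237.59):
Base rate for L-336 is 33%.
Duty = ¥667,237.59 × 33% = ¥220,188.40.
Total = ¥0.00 + ¥4,676.40 + ¥19,482.19 + ¥220,188.40 = ¥244,346.99.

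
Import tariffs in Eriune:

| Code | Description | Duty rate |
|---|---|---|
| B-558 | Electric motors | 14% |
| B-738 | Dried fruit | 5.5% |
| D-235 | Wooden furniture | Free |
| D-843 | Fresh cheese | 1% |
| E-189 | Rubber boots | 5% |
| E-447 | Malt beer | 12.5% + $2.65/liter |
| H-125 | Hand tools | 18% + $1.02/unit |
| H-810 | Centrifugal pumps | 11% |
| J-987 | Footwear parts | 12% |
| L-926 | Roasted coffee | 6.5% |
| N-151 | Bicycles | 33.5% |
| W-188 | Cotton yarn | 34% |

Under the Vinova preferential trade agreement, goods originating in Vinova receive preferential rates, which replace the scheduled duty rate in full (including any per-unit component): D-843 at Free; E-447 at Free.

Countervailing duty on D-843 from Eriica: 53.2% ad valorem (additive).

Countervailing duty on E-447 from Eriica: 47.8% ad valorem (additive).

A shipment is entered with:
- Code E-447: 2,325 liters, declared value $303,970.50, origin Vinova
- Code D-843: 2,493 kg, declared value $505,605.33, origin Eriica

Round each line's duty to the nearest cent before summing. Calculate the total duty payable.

$274,038.09

Line 1 (E-447, Vinova, 2,325 liters, $303,970.50):
Base rate for E-447 is 12.5% + $2.65/liter.
Origin Vinova qualifies under the Eriune–Vinova agreement and E-447 is covered: preferential rate Free applies instead.
The additional-duty order on E-447 targets Eriica, not Vinova; it does not apply.
Duty = $303,970.50 × 0% = $0.00.
Line 2 (D-843, Eriica, 2,493 kg, $505,605.33):
Base rate for D-843 is 1%.
D-843 has an FTA preferential rate, but origin Eriica is not Vinova; base rate stands.
Additional duty on D-843 from Eriica: +53.2%. Applied ad valorem rate: 1% + 53.2% = 54.2%.
Duty = $505,605.33 × 54.2% = $274,038.09.
Total = $0.00 + $274,038.09 = $274,038.09.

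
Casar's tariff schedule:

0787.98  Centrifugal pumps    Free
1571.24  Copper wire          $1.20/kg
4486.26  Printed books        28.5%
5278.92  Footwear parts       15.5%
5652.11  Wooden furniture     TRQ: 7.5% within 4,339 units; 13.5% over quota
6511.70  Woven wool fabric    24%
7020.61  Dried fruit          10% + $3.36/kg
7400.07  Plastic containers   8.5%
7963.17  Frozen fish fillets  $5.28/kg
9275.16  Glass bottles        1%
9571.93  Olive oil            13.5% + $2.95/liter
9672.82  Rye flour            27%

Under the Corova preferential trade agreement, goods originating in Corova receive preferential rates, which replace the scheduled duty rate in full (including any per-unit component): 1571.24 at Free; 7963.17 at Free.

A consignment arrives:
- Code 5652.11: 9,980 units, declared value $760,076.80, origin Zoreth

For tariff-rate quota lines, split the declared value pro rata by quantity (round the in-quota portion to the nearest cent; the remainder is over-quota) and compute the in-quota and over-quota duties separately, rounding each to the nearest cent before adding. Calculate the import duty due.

Line 1 (5652.11, Zoreth, 9,980 units, $760,076.80):
Code 5652.11 is under a tariff-rate quota (threshold 4,339 units). In-quota: 4,339 units at 7.5%; over-quota: 5,641 units at 13.5%.
Pro-rata value split: in-quota = $760,076.80 × 4,339/9,980 = $330,458.24; over-quota = $760,076.80 − $330,458.24 = $429,618.56.
In-quota duty = $330,458.24 × 7.5% = $24,784.37. Over-quota duty = $429,618.56 × 13.5% = $57,998.51.
Line duty = $24,784.37 + $57,998.51 = $82,782.88.

$82,782.88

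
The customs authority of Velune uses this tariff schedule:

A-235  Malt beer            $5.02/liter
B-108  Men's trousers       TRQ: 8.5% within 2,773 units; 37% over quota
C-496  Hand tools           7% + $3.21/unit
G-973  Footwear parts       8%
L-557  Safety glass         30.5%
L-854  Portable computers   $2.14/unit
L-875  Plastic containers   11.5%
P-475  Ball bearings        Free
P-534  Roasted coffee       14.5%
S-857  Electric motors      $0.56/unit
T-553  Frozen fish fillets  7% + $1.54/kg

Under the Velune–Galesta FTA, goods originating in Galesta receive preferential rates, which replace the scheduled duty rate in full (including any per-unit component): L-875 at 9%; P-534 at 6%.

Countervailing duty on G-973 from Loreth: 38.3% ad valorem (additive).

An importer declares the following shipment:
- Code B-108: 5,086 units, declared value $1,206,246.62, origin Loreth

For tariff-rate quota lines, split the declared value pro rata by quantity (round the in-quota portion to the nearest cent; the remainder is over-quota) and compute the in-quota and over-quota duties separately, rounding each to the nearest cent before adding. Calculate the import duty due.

Line 1 (B-108, Loreth, 5,086 units, $1,206,246.62):
Code B-108 is under a tariff-rate quota (threshold 2,773 units). In-quota: 2,773 units at 8.5%; over-quota: 2,313 units at 37%.
Pro-rata value split: in-quota = $1,206,246.62 × 2,773/5,086 = $657,672.41; over-quota = $1,206,246.62 − $657,672.41 = $548,574.21.
In-quota duty = $657,672.41 × 8.5% = $55,902.15. Over-quota duty = $548,574.21 × 37% = $202,972.46.
Line duty = $55,902.15 + $202,972.46 = $258,874.61.

$258,874.61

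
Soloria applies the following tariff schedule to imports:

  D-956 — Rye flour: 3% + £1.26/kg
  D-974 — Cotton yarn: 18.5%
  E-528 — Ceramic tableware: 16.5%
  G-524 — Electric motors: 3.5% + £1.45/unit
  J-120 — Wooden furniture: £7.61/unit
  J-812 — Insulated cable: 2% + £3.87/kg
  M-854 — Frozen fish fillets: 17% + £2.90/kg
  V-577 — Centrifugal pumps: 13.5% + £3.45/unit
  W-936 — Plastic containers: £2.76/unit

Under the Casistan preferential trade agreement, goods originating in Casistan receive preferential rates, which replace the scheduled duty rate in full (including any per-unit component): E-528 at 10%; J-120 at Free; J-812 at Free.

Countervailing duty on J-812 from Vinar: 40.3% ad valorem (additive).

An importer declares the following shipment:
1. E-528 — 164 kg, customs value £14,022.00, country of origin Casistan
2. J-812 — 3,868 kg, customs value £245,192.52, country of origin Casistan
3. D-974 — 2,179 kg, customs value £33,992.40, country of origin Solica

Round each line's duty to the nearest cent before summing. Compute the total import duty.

Line 1 (E-528, Casistan, 164 kg, £14,022.00):
Base rate for E-528 is 16.5%.
Origin Casistan qualifies under the Soloria–Casistan agreement and E-528 is covered: preferential rate 10% applies instead.
Duty = £14,022.00 × 10% = £1,402.20.
Line 2 (J-812, Casistan, 3,868 kg, £245,192.52):
Base rate for J-812 is 2% + £3.87/kg.
Origin Casistan qualifies under the Soloria–Casistan agreement and J-812 is covered: preferential rate Free applies instead.
The additional-duty order on J-812 targets Vinar, not Casistan; it does not apply.
Duty = £245,192.52 × 0% = £0.00.
Line 3 (D-974, Solica, 2,179 kg, £33,992.40):
Base rate for D-974 is 18.5%.
Duty = £33,992.40 × 18.5% = £6,288.59.
Total = £1,402.20 + £0.00 + £6,288.59 = £7,690.79.

£7,690.79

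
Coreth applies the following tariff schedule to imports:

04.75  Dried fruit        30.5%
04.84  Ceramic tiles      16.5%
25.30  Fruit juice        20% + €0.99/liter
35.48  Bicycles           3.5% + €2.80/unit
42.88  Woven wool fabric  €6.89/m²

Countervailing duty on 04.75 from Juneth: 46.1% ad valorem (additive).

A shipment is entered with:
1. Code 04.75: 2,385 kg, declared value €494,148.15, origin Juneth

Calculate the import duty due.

Line 1 (04.75, Juneth, 2,385 kg, €494,148.15):
Base rate for 04.75 is 30.5%.
Additional duty on 04.75 from Juneth: +46.1%. Applied ad valorem rate: 30.5% + 46.1% = 76.6%.
Duty = €494,148.15 × 76.6% = €378,517.48.

€378,517.48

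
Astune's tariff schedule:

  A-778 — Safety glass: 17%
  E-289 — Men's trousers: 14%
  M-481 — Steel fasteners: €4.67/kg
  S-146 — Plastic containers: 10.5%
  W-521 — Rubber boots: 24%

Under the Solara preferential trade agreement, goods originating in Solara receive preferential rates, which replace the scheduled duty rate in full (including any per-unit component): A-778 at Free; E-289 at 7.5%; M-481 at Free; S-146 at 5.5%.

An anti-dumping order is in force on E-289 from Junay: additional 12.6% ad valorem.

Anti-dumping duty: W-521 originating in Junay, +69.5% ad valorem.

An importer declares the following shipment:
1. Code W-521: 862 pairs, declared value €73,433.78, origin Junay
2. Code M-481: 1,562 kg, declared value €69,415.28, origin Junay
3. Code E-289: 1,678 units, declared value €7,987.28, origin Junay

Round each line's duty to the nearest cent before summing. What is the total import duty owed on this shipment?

€78,079.74

Line 1 (W-521, Junay, 862 pairs, €73,433.78):
Base rate for W-521 is 24%.
Additional duty on W-521 from Junay: +69.5%. Applied ad valorem rate: 24% + 69.5% = 93.5%.
Duty = €73,433.78 × 93.5% = €68,660.58.
Line 2 (M-481, Junay, 1,562 kg, €69,415.28):
Base rate for M-481 is €4.67/kg.
M-481 has an FTA preferential rate, but origin Junay is not Solara; base rate stands.
Duty = 1,562 × €4.67 = €7,294.54.
Line 3 (E-289, Junay, 1,678 units, €7,987.28):
Base rate for E-289 is 14%.
E-289 has an FTA preferential rate, but origin Junay is not Solara; base rate stands.
Additional duty on E-289 from Junay: +12.6%. Applied ad valorem rate: 14% + 12.6% = 26.6%.
Duty = €7,987.28 × 26.6% = €2,124.62.
Total = €68,660.58 + €7,294.54 + €2,124.62 = €78,079.74.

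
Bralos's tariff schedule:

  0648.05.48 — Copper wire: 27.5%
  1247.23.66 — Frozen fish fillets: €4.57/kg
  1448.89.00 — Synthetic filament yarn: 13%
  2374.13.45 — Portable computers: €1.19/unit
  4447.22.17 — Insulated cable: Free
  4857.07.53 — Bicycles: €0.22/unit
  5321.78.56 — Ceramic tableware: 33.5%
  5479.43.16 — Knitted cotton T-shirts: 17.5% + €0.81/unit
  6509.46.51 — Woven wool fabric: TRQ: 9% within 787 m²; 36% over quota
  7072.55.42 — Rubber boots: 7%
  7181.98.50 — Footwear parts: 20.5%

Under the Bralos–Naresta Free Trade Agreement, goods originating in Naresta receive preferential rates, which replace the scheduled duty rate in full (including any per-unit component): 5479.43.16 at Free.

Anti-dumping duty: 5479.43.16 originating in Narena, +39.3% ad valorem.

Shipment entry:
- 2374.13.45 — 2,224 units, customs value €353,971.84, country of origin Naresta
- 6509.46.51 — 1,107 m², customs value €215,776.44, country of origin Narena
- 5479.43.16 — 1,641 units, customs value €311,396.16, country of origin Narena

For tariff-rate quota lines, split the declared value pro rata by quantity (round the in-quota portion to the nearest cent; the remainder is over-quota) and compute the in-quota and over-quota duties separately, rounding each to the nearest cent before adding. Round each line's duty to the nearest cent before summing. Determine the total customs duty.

€217,109.75

Line 1 (2374.13.45, Naresta, 2,224 units, €353,971.84):
Base rate for 2374.13.45 is €1.19/unit.
Origin Naresta is the FTA partner but 2374.13.45 is not on the preference list; base rate stands.
Duty = 2,224 × €1.19 = €2,646.56.
Line 2 (6509.46.51, Narena, 1,107 m², €215,776.44):
Code 6509.46.51 is under a tariff-rate quota (threshold 787 m²). In-quota: 787 m² at 9%; over-quota: 320 m² at 36%.
Pro-rata value split: in-quota = €215,776.44 × 787/1,107 = €153,402.04; over-quota = €215,776.44 − €153,402.04 = €62,374.40.
In-quota duty = €153,402.04 × 9% = €13,806.18. Over-quota duty = €62,374.40 × 36% = €22,454.78.
Line duty = €13,806.18 + €22,454.78 = €36,260.96.
Line 3 (5479.43.16, Narena, 1,641 units, €311,396.16):
Base rate for 5479.43.16 is 17.5% + €0.81/unit.
5479.43.16 has an FTA preferential rate, but origin Narena is not Naresta; base rate stands.
Additional duty on 5479.43.16 from Narena: +39.3%. Applied ad valorem rate: 17.5% + 39.3% = 56.8%.
Duty = €311,396.16 × 56.8% + 1,641 × €0.81 = €178,202.23.
Total = €2,646.56 + €36,260.96 + €178,202.23 = €217,109.75.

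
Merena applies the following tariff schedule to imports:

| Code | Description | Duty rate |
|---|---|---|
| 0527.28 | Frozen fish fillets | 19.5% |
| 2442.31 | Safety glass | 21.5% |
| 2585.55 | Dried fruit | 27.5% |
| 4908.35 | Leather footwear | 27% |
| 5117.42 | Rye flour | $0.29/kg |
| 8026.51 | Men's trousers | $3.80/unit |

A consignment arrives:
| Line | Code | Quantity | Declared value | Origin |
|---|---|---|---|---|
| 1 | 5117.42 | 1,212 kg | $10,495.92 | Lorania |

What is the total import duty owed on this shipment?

Line 1 (5117.42, Lorania, 1,212 kg, $10,495.92):
Base rate for 5117.42 is $0.29/kg.
Duty = 1,212 × $0.29 = $351.48.

$351.48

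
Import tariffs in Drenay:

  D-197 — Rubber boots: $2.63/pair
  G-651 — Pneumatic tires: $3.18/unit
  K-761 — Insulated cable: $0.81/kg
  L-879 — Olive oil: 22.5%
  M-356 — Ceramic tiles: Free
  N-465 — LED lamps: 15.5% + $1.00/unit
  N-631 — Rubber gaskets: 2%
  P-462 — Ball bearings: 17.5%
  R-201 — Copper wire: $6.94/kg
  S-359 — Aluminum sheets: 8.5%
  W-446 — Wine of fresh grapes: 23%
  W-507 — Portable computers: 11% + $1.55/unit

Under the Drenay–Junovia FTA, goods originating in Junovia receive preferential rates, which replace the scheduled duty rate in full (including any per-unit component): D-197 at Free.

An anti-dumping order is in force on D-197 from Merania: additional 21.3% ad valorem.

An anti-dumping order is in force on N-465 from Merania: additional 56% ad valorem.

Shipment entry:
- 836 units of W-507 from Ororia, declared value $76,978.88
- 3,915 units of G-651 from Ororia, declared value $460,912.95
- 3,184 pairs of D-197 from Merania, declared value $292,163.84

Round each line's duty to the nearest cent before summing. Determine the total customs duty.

$92,818.00

Line 1 (W-507, Ororia, 836 units, $76,978.88):
Base rate for W-507 is 11% + $1.55/unit.
Duty = $76,978.88 × 11% + 836 × $1.55 = $9,763.48.
Line 2 (G-651, Ororia, 3,915 units, $460,912.95):
Base rate for G-651 is $3.18/unit.
Duty = 3,915 × $3.18 = $12,449.70.
Line 3 (D-197, Merania, 3,184 pairs, $292,163.84):
Base rate for D-197 is $2.63/pair.
D-197 has an FTA preferential rate, but origin Merania is not Junovia; base rate stands.
Additional duty on D-197 from Merania: +21.3% ad valorem. Applied ad valorem rate = 21.3%.
Duty = $292,163.84 × 21.3% + 3,184 × $2.63 = $70,604.82.
Total = $9,763.48 + $12,449.70 + $70,604.82 = $92,818.00.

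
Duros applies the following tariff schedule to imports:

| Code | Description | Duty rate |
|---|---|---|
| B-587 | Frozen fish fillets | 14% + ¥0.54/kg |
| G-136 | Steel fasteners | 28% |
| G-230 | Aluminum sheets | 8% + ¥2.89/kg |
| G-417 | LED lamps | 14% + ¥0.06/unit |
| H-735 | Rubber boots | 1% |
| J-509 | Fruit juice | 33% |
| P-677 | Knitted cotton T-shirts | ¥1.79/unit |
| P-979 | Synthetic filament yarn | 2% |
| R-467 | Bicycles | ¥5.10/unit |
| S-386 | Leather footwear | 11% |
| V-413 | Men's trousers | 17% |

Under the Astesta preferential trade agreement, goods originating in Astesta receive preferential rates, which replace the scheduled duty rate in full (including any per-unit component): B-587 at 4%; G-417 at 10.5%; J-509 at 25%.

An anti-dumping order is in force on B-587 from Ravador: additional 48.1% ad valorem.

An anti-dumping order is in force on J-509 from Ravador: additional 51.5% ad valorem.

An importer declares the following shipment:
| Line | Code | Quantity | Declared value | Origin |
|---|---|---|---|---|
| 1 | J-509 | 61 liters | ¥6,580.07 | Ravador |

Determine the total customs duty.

Line 1 (J-509, Ravador, 61 liters, ¥6,580.07):
Base rate for J-509 is 33%.
J-509 has an FTA preferential rate, but origin Ravador is not Astesta; base rate stands.
Additional duty on J-509 from Ravador: +51.5%. Applied ad valorem rate: 33% + 51.5% = 84.5%.
Duty = ¥6,580.07 × 84.5% = ¥5,560.16.

¥5,560.16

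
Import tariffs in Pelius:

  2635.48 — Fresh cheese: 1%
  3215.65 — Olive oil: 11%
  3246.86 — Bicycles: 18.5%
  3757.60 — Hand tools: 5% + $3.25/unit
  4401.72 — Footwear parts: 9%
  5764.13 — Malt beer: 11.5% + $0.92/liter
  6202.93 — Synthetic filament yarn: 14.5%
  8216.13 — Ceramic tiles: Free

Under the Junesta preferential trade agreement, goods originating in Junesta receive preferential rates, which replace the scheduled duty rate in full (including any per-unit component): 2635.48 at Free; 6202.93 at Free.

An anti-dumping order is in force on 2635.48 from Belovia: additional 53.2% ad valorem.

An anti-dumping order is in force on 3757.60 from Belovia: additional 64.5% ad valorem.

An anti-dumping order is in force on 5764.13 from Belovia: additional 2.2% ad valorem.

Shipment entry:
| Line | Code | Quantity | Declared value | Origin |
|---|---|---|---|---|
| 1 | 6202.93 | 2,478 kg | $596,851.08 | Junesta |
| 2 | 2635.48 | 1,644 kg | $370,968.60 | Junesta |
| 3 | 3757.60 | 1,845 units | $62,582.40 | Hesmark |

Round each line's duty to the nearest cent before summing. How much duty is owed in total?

$9,125.37

Line 1 (6202.93, Junesta, 2,478 kg, $596,851.08):
Base rate for 6202.93 is 14.5%.
Origin Junesta qualifies under the Pelius–Junesta agreement and 6202.93 is covered: preferential rate Free applies instead.
Duty = $596,851.08 × 0% = $0.00.
Line 2 (2635.48, Junesta, 1,644 kg, $370,968.60):
Base rate for 2635.48 is 1%.
Origin Junesta qualifies under the Pelius–Junesta agreement and 2635.48 is covered: preferential rate Free applies instead.
The additional-duty order on 2635.48 targets Belovia, not Junesta; it does not apply.
Duty = $370,968.60 × 0% = $0.00.
Line 3 (3757.60, Hesmark, 1,845 units, $62,582.40):
Base rate for 3757.60 is 5% + $3.25/unit.
The additional-duty order on 3757.60 targets Belovia, not Hesmark; it does not apply.
Duty = $62,582.40 × 5% + 1,845 × $3.25 = $9,125.37.
Total = $0.00 + $0.00 + $9,125.37 = $9,125.37.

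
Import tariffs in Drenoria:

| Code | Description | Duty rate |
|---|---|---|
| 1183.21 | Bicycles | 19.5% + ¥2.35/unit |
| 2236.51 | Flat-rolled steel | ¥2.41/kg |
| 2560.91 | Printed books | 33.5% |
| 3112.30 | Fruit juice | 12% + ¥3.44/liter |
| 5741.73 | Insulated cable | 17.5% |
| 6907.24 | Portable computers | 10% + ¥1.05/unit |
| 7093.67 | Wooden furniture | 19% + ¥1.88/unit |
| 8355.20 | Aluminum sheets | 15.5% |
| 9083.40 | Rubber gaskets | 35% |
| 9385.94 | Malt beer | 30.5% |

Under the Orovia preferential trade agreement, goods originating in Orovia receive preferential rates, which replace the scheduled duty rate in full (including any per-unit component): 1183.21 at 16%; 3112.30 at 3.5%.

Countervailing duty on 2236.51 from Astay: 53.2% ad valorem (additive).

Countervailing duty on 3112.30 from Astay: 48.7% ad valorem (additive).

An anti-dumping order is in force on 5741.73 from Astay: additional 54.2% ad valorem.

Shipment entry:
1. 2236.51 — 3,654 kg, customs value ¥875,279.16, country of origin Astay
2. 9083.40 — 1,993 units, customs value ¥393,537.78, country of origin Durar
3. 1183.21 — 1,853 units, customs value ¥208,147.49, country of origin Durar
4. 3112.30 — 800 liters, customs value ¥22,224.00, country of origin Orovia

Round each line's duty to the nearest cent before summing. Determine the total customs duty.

Line 1 (2236.51, Astay, 3,654 kg, ¥875,279.16):
Base rate for 2236.51 is ¥2.41/kg.
Additional duty on 2236.51 from Astay: +53.2% ad valorem. Applied ad valorem rate = 53.2%.
Duty = ¥875,279.16 × 53.2% + 3,654 × ¥2.41 = ¥474,454.65.
Line 2 (9083.40, Durar, 1,993 units, ¥393,537.78):
Base rate for 9083.40 is 35%.
Duty = ¥393,537.78 × 35% = ¥137,738.22.
Line 3 (1183.21, Durar, 1,853 units, ¥208,147.49):
Base rate for 1183.21 is 19.5% + ¥2.35/unit.
1183.21 has an FTA preferential rate, but origin Durar is not Orovia; base rate stands.
Duty = ¥208,147.49 × 19.5% + 1,853 × ¥2.35 = ¥44,943.31.
Line 4 (3112.30, Orovia, 800 liters, ¥22,224.00):
Base rate for 3112.30 is 12% + ¥3.44/liter.
Origin Orovia qualifies under the Drenoria–Orovia agreement and 3112.30 is covered: preferential rate 3.5% applies instead.
The additional-duty order on 3112.30 targets Astay, not Orovia; it does not apply.
Duty = ¥22,224.00 × 3.5% = ¥777.84.
Total = ¥474,454.65 + ¥137,738.22 + ¥44,943.31 + ¥777.84 = ¥657,914.02.

¥657,914.02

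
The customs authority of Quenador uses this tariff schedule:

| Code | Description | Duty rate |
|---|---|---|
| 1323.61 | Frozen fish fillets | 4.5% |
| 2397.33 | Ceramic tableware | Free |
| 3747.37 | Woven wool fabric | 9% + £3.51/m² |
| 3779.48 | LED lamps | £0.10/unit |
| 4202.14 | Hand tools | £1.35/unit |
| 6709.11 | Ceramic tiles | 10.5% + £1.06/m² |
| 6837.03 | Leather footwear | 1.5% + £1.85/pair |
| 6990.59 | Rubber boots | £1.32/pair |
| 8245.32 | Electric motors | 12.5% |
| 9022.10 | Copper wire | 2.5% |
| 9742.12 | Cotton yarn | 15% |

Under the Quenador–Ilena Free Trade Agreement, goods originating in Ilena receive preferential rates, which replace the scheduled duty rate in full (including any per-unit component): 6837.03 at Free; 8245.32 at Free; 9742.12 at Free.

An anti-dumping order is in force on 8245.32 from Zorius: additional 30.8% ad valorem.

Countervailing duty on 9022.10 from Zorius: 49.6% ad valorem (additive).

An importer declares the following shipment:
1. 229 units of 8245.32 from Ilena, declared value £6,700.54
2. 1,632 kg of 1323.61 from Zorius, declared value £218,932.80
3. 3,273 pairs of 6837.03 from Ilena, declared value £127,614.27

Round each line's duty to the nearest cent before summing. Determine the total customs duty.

Line 1 (8245.32, Ilena, 229 units, £6,700.54):
Base rate for 8245.32 is 12.5%.
Origin Ilena qualifies under the Quenador–Ilena agreement and 8245.32 is covered: preferential rate Free applies instead.
The additional-duty order on 8245.32 targets Zorius, not Ilena; it does not apply.
Duty = £6,700.54 × 0% = £0.00.
Line 2 (1323.61, Zorius, 1,632 kg, £218,932.80):
Base rate for 1323.61 is 4.5%.
Duty = £218,932.80 × 4.5% = £9,851.98.
Line 3 (6837.03, Ilena, 3,273 pairs, £127,614.27):
Base rate for 6837.03 is 1.5% + £1.85/pair.
Origin Ilena qualifies under the Quenador–Ilena agreement and 6837.03 is covered: preferential rate Free applies instead.
Duty = £127,614.27 × 0% = £0.00.
Total = £0.00 + £9,851.98 + £0.00 = £9,851.98.

£9,851.98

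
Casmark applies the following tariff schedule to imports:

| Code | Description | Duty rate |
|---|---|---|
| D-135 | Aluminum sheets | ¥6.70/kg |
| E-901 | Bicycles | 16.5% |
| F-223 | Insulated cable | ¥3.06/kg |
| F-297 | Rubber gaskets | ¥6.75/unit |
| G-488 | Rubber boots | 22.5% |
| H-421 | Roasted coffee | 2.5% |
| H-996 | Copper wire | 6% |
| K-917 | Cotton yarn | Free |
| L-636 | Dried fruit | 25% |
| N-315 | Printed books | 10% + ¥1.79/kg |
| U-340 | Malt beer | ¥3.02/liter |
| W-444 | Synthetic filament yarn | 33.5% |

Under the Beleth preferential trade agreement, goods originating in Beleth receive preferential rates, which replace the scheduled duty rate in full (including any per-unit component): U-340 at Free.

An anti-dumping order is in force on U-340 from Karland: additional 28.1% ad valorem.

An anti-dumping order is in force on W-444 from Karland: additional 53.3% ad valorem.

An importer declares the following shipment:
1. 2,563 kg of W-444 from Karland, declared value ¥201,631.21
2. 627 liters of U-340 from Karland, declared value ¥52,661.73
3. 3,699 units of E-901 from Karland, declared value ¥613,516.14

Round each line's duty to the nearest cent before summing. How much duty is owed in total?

Line 1 (W-444, Karland, 2,563 kg, ¥201,631.21):
Base rate for W-444 is 33.5%.
Additional duty on W-444 from Karland: +53.3%. Applied ad valorem rate: 33.5% + 53.3% = 86.8%.
Duty = ¥201,631.21 × 86.8% = ¥175,015.89.
Line 2 (U-340, Karland, 627 liters, ¥52,661.73):
Base rate for U-340 is ¥3.02/liter.
U-340 has an FTA preferential rate, but origin Karland is not Beleth; base rate stands.
Additional duty on U-340 from Karland: +28.1% ad valorem. Applied ad valorem rate = 28.1%.
Duty = ¥52,661.73 × 28.1% + 627 × ¥3.02 = ¥16,691.49.
Line 3 (E-901, Karland, 3,699 units, ¥613,516.14):
Base rate for E-901 is 16.5%.
Duty = ¥613,516.14 × 16.5% = ¥101,230.16.
Total = ¥175,015.89 + ¥16,691.49 + ¥101,230.16 = ¥292,937.54.

¥292,937.54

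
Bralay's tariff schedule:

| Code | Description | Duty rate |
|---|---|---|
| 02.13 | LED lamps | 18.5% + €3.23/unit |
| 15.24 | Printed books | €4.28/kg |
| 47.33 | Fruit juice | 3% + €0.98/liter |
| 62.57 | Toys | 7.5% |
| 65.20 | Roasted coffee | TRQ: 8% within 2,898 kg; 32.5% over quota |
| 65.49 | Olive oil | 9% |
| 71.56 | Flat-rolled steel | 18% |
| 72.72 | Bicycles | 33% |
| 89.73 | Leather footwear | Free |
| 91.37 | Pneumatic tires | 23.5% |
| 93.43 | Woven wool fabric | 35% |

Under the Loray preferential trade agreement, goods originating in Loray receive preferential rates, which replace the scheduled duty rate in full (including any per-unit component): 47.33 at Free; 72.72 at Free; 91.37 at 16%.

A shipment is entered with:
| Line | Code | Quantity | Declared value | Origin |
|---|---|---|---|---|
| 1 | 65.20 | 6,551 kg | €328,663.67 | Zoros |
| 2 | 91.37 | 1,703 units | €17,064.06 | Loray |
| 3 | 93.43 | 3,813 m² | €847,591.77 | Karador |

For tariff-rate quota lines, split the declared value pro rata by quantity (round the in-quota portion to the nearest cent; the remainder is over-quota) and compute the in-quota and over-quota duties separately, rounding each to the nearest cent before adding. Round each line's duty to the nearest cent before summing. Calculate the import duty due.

Line 1 (65.20, Zoros, 6,551 kg, €328,663.67):
Code 65.20 is under a tariff-rate quota (threshold 2,898 kg). In-quota: 2,898 kg at 8%; over-quota: 3,653 kg at 32.5%.
Pro-rata value split: in-quota = €328,663.67 × 2,898/6,551 = €145,392.66; over-quota = €328,663.67 − €145,392.66 = €183,271.01.
In-quota duty = €145,392.66 × 8% = €11,631.41. Over-quota duty = €183,271.01 × 32.5% = €59,563.08.
Line duty = €11,631.41 + €59,563.08 = €71,194.49.
Line 2 (91.37, Loray, 1,703 units, €17,064.06):
Base rate for 91.37 is 23.5%.
Origin Loray qualifies under the Bralay–Loray agreement and 91.37 is covered: preferential rate 16% applies instead.
Duty = €17,064.06 × 16% = €2,730.25.
Line 3 (93.43, Karador, 3,813 m², €847,591.77):
Base rate for 93.43 is 35%.
Duty = €847,591.77 × 35% = €296,657.12.
Total = €71,194.49 + €2,730.25 + €296,657.12 = €370,581.86.

€370,581.86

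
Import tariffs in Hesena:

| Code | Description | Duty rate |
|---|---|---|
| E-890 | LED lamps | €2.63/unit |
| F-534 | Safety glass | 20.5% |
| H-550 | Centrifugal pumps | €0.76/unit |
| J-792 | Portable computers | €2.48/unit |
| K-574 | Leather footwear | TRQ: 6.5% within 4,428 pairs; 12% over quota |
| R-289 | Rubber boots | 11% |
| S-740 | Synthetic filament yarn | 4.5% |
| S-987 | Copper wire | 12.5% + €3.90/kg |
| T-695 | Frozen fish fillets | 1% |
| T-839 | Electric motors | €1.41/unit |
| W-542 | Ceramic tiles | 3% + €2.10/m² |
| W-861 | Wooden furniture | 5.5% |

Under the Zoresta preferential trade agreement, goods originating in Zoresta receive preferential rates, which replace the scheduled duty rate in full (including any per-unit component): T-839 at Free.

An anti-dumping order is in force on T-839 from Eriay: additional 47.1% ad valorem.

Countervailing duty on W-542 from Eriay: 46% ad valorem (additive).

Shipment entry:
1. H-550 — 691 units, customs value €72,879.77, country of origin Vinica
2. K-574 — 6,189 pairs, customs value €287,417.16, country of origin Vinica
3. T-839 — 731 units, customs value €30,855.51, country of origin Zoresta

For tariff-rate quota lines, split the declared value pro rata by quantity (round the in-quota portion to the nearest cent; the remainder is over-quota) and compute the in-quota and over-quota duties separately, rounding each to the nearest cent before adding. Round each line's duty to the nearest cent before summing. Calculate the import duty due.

€23,705.22

Line 1 (H-550, Vinica, 691 units, €72,879.77):
Base rate for H-550 is €0.76/unit.
Duty = 691 × €0.76 = €525.16.
Line 2 (K-574, Vinica, 6,189 pairs, €287,417.16):
Code K-574 is under a tariff-rate quota (threshold 4,428 pairs). In-quota: 4,428 pairs at 6.5%; over-quota: 1,761 pairs at 12%.
Pro-rata value split: in-quota = €287,417.16 × 4,428/6,189 = €205,636.32; over-quota = €287,417.16 − €205,636.32 = €81,780.84.
In-quota duty = €205,636.32 × 6.5% = €13,366.36. Over-quota duty = €81,780.84 × 12% = €9,813.70.
Line duty = €13,366.36 + €9,813.70 = €23,180.06.
Line 3 (T-839, Zoresta, 731 units, €30,855.51):
Base rate for T-839 is €1.41/unit.
Origin Zoresta qualifies under the Hesena–Zoresta agreement and T-839 is covered: preferential rate Free applies instead.
The additional-duty order on T-839 targets Eriay, not Zoresta; it does not apply.
Duty = €30,855.51 × 0% = €0.00.
Total = €525.16 + €23,180.06 + €0.00 = €23,705.22.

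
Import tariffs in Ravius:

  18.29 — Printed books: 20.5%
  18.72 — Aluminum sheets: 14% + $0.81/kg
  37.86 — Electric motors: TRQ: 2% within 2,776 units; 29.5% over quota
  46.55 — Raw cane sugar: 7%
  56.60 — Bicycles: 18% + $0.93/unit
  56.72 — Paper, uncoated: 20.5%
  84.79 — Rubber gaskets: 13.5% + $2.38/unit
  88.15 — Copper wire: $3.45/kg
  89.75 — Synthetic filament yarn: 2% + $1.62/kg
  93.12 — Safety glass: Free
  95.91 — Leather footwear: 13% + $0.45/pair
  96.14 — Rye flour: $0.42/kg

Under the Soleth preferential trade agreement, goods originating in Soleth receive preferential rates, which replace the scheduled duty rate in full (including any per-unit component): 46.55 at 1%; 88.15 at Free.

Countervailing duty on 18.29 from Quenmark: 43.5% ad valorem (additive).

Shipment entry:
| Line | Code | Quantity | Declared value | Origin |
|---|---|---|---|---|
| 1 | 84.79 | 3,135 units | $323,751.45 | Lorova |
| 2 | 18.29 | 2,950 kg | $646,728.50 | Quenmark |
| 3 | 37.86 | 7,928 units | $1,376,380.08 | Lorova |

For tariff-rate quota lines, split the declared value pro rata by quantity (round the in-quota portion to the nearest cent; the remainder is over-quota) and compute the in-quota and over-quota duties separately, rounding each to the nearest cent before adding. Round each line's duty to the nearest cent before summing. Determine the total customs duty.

$738,572.24

Line 1 (84.79, Lorova, 3,135 units, $323,751.45):
Base rate for 84.79 is 13.5% + $2.38/unit.
Duty = $323,751.45 × 13.5% + 3,135 × $2.38 = $51,167.75.
Line 2 (18.29, Quenmark, 2,950 kg, $646,728.50):
Base rate for 18.29 is 20.5%.
Additional duty on 18.29 from Quenmark: +43.5%. Applied ad valorem rate: 20.5% + 43.5% = 64%.
Duty = $646,728.50 × 64% = $413,906.24.
Line 3 (37.86, Lorova, 7,928 units, $1,376,380.08):
Code 37.86 is under a tariff-rate quota (threshold 2,776 units). In-quota: 2,776 units at 2%; over-quota: 5,152 units at 29.5%.
Pro-rata value split: in-quota = $1,376,380.08 × 2,776/7,928 = $481,941.36; over-quota = $1,376,380.08 − $481,941.36 = $894,438.72.
In-quota duty = $481,941.36 × 2% = $9,638.83. Over-quota duty = $894,438.72 × 29.5% = $263,859.42.
Line duty = $9,638.83 + $263,859.42 = $273,498.25.
Total = $51,167.75 + $413,906.24 + $273,498.25 = $738,572.24.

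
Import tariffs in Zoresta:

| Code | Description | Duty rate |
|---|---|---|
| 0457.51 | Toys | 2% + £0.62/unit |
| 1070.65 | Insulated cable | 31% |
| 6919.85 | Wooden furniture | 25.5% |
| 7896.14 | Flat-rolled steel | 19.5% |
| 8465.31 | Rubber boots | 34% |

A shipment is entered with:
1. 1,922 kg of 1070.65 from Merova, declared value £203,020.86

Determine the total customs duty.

Line 1 (1070.65, Merova, 1,922 kg, £203,020.86):
Base rate for 1070.65 is 31%.
Duty = £203,020.86 × 31% = £62,936.47.

£62,936.47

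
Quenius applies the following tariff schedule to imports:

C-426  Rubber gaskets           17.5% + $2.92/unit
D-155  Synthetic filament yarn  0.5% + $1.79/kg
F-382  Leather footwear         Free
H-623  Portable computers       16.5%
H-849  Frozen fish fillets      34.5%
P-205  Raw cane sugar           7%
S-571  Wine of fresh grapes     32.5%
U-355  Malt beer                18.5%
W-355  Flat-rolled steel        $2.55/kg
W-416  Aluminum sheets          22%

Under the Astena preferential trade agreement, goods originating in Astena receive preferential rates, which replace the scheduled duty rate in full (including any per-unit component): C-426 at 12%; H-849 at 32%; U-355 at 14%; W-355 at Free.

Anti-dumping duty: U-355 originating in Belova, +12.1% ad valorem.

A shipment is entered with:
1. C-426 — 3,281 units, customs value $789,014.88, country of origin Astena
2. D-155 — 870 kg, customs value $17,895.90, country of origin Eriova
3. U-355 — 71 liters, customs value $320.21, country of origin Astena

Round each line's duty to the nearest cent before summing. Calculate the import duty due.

$96,373.40

Line 1 (C-426, Astena, 3,281 units, $789,014.88):
Base rate for C-426 is 17.5% + $2.92/unit.
Origin Astena qualifies under the Quenius–Astena agreement and C-426 is covered: preferential rate 12% applies instead.
Duty = $789,014.88 × 12% = $94,681.79.
Line 2 (D-155, Eriova, 870 kg, $17,895.90):
Base rate for D-155 is 0.5% + $1.79/kg.
Duty = $17,895.90 × 0.5% + 870 × $1.79 = $1,646.78.
Line 3 (U-355, Astena, 71 liters, $320.21):
Base rate for U-355 is 18.5%.
Origin Astena qualifies under the Quenius–Astena agreement and U-355 is covered: preferential rate 14% applies instead.
The additional-duty order on U-355 targets Belova, not Astena; it does not apply.
Duty = $320.21 × 14% = $44.83.
Total = $94,681.79 + $1,646.78 + $44.83 = $96,373.40.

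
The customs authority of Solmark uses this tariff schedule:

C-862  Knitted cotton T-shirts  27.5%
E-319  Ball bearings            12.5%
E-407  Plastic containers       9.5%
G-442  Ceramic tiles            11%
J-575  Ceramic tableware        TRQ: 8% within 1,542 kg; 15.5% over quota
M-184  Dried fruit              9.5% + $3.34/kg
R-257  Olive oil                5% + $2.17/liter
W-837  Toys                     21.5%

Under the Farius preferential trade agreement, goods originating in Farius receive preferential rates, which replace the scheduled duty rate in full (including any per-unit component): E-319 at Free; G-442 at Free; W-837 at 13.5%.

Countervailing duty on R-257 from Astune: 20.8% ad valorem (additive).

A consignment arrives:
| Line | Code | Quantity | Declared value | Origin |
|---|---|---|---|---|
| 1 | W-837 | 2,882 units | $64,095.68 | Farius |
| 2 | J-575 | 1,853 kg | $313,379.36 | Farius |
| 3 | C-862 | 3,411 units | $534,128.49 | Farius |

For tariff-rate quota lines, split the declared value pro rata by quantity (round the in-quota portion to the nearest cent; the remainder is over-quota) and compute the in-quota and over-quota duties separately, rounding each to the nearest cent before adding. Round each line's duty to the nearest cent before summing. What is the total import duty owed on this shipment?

Line 1 (W-837, Farius, 2,882 units, $64,095.68):
Base rate for W-837 is 21.5%.
Origin Farius qualifies under the Solmark–Farius agreement and W-837 is covered: preferential rate 13.5% applies instead.
Duty = $64,095.68 × 13.5% = $8,652.92.
Line 2 (J-575, Farius, 1,853 kg, $313,379.36):
Code J-575 is under a tariff-rate quota (threshold 1,542 kg). In-quota: 1,542 kg at 8%; over-quota: 311 kg at 15.5%.
Pro-rata value split: in-quota = $313,379.36 × 1,542/1,853 = $260,783.04; over-quota = $313,379.36 − $260,783.04 = $52,596.32.
In-quota duty = $260,783.04 × 8% = $20,862.64. Over-quota duty = $52,596.32 × 15.5% = $8,152.43.
Line duty = $20,862.64 + $8,152.43 = $29,015.07.
Line 3 (C-862, Farius, 3,411 units, $534,128.49):
Base rate for C-862 is 27.5%.
Origin Farius is the FTA partner but C-862 is not on the preference list; base rate stands.
Duty = $534,128.49 × 27.5% = $146,885.33.
Total = $8,652.92 + $29,015.07 + $146,885.33 = $184,553.32.

$184,553.32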